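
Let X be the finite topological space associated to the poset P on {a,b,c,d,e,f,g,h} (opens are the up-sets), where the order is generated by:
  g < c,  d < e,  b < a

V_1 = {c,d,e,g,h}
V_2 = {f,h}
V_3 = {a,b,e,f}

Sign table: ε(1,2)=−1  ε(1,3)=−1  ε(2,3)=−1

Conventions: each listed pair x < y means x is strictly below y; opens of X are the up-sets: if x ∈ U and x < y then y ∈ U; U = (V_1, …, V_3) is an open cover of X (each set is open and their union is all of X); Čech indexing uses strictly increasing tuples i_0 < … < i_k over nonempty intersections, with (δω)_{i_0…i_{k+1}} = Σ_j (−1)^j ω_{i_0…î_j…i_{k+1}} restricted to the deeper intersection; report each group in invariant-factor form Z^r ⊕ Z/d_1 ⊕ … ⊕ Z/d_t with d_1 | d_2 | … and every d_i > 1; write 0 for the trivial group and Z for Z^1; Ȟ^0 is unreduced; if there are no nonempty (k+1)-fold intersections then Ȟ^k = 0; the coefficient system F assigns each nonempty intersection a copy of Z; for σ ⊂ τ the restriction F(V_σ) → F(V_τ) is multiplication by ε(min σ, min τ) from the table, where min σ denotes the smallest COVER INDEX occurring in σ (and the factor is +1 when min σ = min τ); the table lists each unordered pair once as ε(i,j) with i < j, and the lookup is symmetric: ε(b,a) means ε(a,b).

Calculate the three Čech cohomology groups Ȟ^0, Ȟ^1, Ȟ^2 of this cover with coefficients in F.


nonempty overlaps:
  V12={h} V13={e} V23={f}
C dims 3,3; δ0: rk 3, SNF 1^2·2
degree 0: 3−3−0 = 0 → Ȟ^0 ≅ 0
degree 1: 3−0−3 = 0 plus torsion [2] → Ȟ^1 ≅ Z/2
degree 2: 0−0−0 = 0 → Ȟ^2 ≅ 0

Ȟ^0 ≅ 0; Ȟ^1 ≅ Z/2; Ȟ^2 ≅ 0


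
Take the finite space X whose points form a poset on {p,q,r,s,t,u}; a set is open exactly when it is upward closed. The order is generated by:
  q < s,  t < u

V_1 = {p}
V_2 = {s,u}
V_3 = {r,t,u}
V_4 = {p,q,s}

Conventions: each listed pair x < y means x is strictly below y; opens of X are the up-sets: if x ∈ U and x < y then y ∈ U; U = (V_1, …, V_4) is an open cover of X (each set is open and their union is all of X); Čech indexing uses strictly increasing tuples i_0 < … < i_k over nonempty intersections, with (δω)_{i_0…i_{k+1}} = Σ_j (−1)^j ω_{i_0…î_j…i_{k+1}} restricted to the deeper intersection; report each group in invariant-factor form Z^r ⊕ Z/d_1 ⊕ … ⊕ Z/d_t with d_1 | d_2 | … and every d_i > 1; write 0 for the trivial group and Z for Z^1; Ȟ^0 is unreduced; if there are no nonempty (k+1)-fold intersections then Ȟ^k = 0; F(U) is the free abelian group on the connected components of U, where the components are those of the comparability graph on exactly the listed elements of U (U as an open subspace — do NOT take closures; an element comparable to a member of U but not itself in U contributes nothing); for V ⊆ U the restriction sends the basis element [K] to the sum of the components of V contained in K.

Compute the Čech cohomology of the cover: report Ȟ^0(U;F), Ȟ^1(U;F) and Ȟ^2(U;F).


Ȟ^0 ≅ Z^4, Ȟ^1 ≅ 0 and Ȟ^2 ≅ 0

nonempty intersections:
  V14={p} V23={u} V24={s}
components per intersection:
  V1: {p}
  V2: {s} {u}
  V3: {r} {t,u}
  V4: {p} {q,s}
  V14: {p}
  V23: {u}
  V24: {s}
C dims 7,3; δ0: rk 3, SNF 1^3
Ȟ^0: (7−3)−0=4 ⇒ Z^4
Ȟ^1: (3−0)−3=0 ⇒ 0
Ȟ^2: (0−0)−0=0 ⇒ 0


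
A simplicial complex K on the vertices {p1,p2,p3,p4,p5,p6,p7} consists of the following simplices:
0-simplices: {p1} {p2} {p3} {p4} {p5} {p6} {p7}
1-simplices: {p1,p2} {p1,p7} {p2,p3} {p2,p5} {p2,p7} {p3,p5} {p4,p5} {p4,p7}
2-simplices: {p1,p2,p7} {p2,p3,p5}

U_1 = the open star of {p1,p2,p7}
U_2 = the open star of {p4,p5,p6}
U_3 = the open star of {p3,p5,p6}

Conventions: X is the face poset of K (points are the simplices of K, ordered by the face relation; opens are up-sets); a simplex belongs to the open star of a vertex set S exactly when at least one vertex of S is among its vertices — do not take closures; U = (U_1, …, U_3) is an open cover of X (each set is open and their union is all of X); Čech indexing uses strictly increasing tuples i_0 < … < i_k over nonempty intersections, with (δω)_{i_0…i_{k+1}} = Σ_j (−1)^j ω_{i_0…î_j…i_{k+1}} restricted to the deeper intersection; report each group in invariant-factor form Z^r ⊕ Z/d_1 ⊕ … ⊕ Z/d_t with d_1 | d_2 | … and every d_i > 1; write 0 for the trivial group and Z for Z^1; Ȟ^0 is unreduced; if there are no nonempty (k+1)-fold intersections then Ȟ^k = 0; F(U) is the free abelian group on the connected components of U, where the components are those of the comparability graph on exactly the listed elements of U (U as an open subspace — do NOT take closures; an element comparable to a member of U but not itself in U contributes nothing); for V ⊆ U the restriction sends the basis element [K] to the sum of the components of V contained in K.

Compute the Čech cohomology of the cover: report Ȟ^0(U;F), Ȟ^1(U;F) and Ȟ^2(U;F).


Ȟ^0 ≅ Z^2,  Ȟ^1 ≅ Z,  Ȟ^2 ≅ 0

intersection data:
  U1={{p1},{p2},{p7},{p1,p2},{p1,p7},{p2,p3},{p2,p5},{p2,p7},{p4,p7},{p1,p2,p7},{p2,p3,p5}} U2={{p4},{p5},{p6},{p2,p5},{p3,p5},{p4,p5},{p4,p7},{p2,p3,p5}} U3={{p3},{p5},{p6},{p2,p3},{p2,p5},{p3,p5},{p4,p5},{p2,p3,p5}}
  U12={{p2,p5},{p4,p7},{p2,p3,p5}} U13={{p2,p3},{p2,p5},{p2,p3,p5}} U23={{p5},{p6},{p2,p5},{p3,p5},{p4,p5},{p2,p3,p5}}
  U123={{p2,p5},{p2,p3,p5}}
components per intersection:
  U1: {{p1},{p2},{p7},{p1,p2},{p1,p7},{p2,p3},{p2,p5},{p2,p7},{p4,p7},{p1,p2,p7},{p2,p3,p5}}
  U2: {{p4},{p5},{p2,p5},{p3,p5},{p4,p5},{p4,p7},{p2,p3,p5}} {{p6}}
  U3: {{p3},{p5},{p2,p3},{p2,p5},{p3,p5},{p4,p5},{p2,p3,p5}} {{p6}}
  U12: {{p2,p5},{p2,p3,p5}} {{p4,p7}}
  U13: {{p2,p3},{p2,p5},{p2,p3,p5}}
  U23: {{p5},{p2,p5},{p3,p5},{p4,p5},{p2,p3,p5}} {{p6}}
  U123: {{p2,p5},{p2,p3,p5}}
C dims 5,5,1; δ0: rk 3, SNF 1^3; δ1: rk 1, SNF 1^1
Ȟ^0 = (5 − 3) − 0 = 2, so Ȟ^0 ≅ Z^2
Ȟ^1 = (5 − 1) − 3 = 1, so Ȟ^1 ≅ Z
Ȟ^2 = (1 − 0) − 1 = 0, so Ȟ^2 ≅ 0


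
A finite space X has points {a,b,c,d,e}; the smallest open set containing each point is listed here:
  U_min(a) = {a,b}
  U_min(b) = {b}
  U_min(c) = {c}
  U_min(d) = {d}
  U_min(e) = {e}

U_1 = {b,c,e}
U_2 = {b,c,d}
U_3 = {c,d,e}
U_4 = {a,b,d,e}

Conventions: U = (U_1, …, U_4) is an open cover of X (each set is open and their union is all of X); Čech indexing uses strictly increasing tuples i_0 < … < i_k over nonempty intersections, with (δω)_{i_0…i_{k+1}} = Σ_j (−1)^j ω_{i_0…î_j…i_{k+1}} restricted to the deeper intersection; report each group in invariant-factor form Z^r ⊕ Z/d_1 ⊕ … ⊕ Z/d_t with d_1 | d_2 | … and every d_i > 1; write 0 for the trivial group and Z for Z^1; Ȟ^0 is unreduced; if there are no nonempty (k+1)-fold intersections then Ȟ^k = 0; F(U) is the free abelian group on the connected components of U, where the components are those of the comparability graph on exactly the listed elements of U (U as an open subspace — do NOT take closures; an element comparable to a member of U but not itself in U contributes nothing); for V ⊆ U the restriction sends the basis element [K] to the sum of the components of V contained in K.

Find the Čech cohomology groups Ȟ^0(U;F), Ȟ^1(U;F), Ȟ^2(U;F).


Ȟ^0 = Z^4, Ȟ^1 = 0, Ȟ^2 = 0

cover nerve:
  U12={b,c} U13={c,e} U14={b,e} U23={c,d} U24={b,d} U34={d,e}
  U123={c} U124={b} U134={e} U234={d}
components per intersection:
  U1: {b} {c} {e}
  U2: {b} {c} {d}
  U3: {c} {d} {e}
  U4: {a,b} {d} {e}
  U12: {b} {c}
  U13: {c} {e}
  U14: {b} {e}
  U23: {c} {d}
  U24: {b} {d}
  U34: {d} {e}
  U123: {c}
  U124: {b}
  U134: {e}
  U234: {d}
C dims 12,12,4; δ0: rk 8, SNF 1^8; δ1: rk 4, SNF 1^4
Ȟ^0: (12−8)−0=4 ⇒ Z^4
Ȟ^1: (12−4)−8=0 ⇒ 0
Ȟ^2: (4−0)−4=0 ⇒ 0


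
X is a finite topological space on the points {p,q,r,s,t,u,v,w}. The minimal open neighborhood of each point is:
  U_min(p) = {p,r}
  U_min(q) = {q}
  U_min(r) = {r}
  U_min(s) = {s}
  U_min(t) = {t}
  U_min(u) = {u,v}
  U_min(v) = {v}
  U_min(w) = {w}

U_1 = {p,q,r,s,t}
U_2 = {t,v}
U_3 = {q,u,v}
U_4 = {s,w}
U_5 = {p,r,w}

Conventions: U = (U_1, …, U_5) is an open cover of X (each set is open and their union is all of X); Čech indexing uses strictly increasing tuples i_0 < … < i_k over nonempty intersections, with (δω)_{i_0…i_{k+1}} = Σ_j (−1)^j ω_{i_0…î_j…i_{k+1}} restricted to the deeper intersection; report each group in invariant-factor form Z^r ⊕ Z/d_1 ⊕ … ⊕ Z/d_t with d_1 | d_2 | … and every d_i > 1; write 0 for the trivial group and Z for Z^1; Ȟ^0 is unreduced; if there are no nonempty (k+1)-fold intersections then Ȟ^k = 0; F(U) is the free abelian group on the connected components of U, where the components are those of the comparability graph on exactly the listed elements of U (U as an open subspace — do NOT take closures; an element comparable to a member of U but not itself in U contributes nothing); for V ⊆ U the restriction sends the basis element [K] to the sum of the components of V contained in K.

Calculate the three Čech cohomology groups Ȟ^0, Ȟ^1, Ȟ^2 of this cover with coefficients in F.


nerve simplices:
  U12={t} U13={q} U14={s} U15={p,r} U23={v} U45={w}
components per intersection:
  U1: {p,r} {q} {s} {t}
  U2: {t} {v}
  U3: {q} {u,v}
  U4: {s} {w}
  U5: {p,r} {w}
  U12: {t}
  U13: {q}
  U14: {s}
  U15: {p,r}
  U23: {v}
  U45: {w}
C dims 12,6; δ0: rk 6, SNF 1^6
degree 0: 12−6−0 = 6 → Ȟ^0 ≅ Z^6
degree 1: 6−0−6 = 0 → Ȟ^1 ≅ 0
degree 2: 0−0−0 = 0 → Ȟ^2 ≅ 0

Ȟ^0(U;F) ≅ Z^6; Ȟ^1(U;F) ≅ 0; Ȟ^2(U;F) ≅ 0


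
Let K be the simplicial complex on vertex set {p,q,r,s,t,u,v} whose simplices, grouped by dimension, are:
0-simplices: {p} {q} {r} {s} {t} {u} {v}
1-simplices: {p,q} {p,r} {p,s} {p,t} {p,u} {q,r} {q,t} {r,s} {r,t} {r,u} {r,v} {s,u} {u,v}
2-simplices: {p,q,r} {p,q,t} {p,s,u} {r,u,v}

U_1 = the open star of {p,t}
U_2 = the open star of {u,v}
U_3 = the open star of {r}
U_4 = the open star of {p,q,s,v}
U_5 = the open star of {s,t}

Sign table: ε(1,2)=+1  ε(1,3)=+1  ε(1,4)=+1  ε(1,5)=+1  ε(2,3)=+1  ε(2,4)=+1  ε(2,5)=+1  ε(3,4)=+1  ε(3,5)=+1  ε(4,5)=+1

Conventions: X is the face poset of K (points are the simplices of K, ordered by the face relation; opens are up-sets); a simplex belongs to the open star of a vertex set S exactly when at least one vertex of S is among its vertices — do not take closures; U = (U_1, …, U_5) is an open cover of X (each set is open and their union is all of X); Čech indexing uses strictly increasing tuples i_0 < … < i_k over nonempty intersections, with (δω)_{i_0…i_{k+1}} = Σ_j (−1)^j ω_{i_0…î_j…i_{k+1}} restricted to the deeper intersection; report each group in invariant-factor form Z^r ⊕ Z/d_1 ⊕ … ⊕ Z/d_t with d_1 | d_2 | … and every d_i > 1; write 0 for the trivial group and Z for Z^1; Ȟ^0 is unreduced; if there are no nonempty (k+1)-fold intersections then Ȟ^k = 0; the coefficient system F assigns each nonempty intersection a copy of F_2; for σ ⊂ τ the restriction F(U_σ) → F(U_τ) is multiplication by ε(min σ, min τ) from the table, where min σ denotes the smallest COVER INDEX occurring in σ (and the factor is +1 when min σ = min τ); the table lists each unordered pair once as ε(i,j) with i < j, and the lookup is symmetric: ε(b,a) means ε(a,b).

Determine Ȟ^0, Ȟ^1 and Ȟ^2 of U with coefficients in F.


nerve of the cover:
  U1={{p},{t},{p,q},{p,r},{p,s},{p,t},{p,u},{q,t},{r,t},{p,q,r},{p,q,t},{p,s,u}} U2={{u},{v},{p,u},{r,u},{r,v},{s,u},{u,v},{p,s,u},{r,u,v}} U3={{r},{p,r},{q,r},{r,s},{r,t},{r,u},{r,v},{p,q,r},{r,u,v}} U4={{p},{q},{s},{v},{p,q},{p,r},{p,s},{p,t},{p,u},{q,r},{q,t},{r,s},{r,v},{s,u},{u,v},{p,q,r},{p,q,t},{p,s,u},{r,u,v}} U5={{s},{t},{p,s},{p,t},{q,t},{r,s},{r,t},{s,u},{p,q,t},{p,s,u}}
  U12={{p,u},{p,s,u}} U13={{p,r},{r,t},{p,q,r}} U14={{p},{p,q},{p,r},{p,s},{p,t},{p,u},{q,t},{p,q,r},{p,q,t},{p,s,u}} U15={{t},{p,s},{p,t},{q,t},{r,t},{p,q,t},{p,s,u}} U23={{r,u},{r,v},{r,u,v}} U24={{v},{p,u},{r,v},{s,u},{u,v},{p,s,u},{r,u,v}} U25={{s,u},{p,s,u}} U34={{p,r},{q,r},{r,s},{r,v},{p,q,r},{r,u,v}} U35={{r,s},{r,t}} U45={{s},{p,s},{p,t},{q,t},{r,s},{s,u},{p,q,t},{p,s,u}}
  U124={{p,u},{p,s,u}} U125={{p,s,u}} U134={{p,r},{p,q,r}} U135={{r,t}} U145={{p,s},{p,t},{q,t},{p,q,t},{p,s,u}} U234={{r,v},{r,u,v}} U245={{s,u},{p,s,u}} U345={{r,s}}
  U1245={{p,s,u}}
C dims 5,10,8,1; δ0: rk_F2 4; δ1: rk_F2 6; δ2: rk_F2 1
Ȟ^0 = (5 − 4) − 0 = 1, so Ȟ^0 ≅ Z/2
Ȟ^1 = (10 − 6) − 4 = 0, so Ȟ^1 ≅ 0
Ȟ^2 = (8 − 1) − 6 = 1, so Ȟ^2 ≅ Z/2

Ȟ^0(U;F) ≅ Z/2,  Ȟ^1(U;F) ≅ 0,  Ȟ^2(U;F) ≅ Z/2


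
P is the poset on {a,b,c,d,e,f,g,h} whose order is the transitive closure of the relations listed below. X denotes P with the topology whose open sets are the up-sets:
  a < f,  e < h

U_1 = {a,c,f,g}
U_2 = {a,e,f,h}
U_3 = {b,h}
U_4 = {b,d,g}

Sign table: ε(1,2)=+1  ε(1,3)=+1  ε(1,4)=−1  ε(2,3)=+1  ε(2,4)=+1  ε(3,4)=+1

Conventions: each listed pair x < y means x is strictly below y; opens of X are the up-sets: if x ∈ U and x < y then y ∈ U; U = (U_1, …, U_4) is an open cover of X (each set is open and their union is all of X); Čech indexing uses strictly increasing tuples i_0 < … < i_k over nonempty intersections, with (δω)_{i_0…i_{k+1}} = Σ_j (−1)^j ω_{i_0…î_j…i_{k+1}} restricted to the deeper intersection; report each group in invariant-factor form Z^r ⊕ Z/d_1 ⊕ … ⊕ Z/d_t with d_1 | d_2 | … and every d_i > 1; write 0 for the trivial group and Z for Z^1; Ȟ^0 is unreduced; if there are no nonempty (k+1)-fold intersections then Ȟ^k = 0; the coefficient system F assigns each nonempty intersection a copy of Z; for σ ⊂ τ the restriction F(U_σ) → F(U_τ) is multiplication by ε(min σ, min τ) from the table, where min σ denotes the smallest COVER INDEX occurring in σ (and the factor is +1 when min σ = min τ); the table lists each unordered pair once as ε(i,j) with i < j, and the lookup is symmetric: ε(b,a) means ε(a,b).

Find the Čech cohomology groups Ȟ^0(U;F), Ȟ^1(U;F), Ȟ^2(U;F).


Ȟ^0 = 0; Ȟ^1 = Z/2; Ȟ^2 = 0

nerve of the cover:
  U12={a,f} U14={g} U23={h} U34={b}
C dims 4,4; δ0: rk 4, SNF 1^3·2
Ȟ^0 = (4 − 4) − 0 = 0, so Ȟ^0 ≅ 0
Ȟ^1 = (4 − 0) − 4 = 0 plus torsion [2], so Ȟ^1 ≅ Z/2
Ȟ^2 = (0 − 0) − 0 = 0, so Ȟ^2 ≅ 0


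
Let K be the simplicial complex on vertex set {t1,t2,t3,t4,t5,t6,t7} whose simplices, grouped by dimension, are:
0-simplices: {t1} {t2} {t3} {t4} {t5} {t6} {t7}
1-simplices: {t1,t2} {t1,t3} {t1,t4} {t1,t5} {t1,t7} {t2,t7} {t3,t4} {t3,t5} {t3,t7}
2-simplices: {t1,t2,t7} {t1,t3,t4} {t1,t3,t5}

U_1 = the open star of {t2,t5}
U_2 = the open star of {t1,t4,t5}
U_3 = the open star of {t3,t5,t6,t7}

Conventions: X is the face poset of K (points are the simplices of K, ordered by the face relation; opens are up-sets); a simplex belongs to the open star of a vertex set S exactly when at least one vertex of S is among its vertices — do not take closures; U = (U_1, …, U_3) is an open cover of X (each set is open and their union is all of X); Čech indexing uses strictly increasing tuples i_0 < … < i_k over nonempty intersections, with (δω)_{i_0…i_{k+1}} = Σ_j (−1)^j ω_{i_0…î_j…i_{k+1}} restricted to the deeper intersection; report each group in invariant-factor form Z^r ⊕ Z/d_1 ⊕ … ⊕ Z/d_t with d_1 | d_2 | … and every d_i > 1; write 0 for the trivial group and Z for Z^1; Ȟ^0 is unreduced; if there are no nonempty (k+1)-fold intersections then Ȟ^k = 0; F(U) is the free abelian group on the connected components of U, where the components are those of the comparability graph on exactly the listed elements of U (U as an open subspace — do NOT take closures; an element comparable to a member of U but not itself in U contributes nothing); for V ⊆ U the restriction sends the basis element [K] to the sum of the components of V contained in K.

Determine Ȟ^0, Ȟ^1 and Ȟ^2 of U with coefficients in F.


Ȟ^0(U;F) ≅ Z^2,  Ȟ^1(U;F) ≅ Z,  Ȟ^2(U;F) ≅ 0

nonempty overlaps:
  U1={{t2},{t5},{t1,t2},{t1,t5},{t2,t7},{t3,t5},{t1,t2,t7},{t1,t3,t5}} U2={{t1},{t4},{t5},{t1,t2},{t1,t3},{t1,t4},{t1,t5},{t1,t7},{t3,t4},{t3,t5},{t1,t2,t7},{t1,t3,t4},{t1,t3,t5}} U3={{t3},{t5},{t6},{t7},{t1,t3},{t1,t5},{t1,t7},{t2,t7},{t3,t4},{t3,t5},{t3,t7},{t1,t2,t7},{t1,t3,t4},{t1,t3,t5}}
  U12={{t5},{t1,t2},{t1,t5},{t3,t5},{t1,t2,t7},{t1,t3,t5}} U13={{t5},{t1,t5},{t2,t7},{t3,t5},{t1,t2,t7},{t1,t3,t5}} U23={{t5},{t1,t3},{t1,t5},{t1,t7},{t3,t4},{t3,t5},{t1,t2,t7},{t1,t3,t4},{t1,t3,t5}}
  U123={{t5},{t1,t5},{t3,t5},{t1,t2,t7},{t1,t3,t5}}
components per intersection:
  U1: {{t2},{t1,t2},{t2,t7},{t1,t2,t7}} {{t5},{t1,t5},{t3,t5},{t1,t3,t5}}
  U2: {{t1},{t4},{t5},{t1,t2},{t1,t3},{t1,t4},{t1,t5},{t1,t7},{t3,t4},{t3,t5},{t1,t2,t7},{t1,t3,t4},{t1,t3,t5}}
  U3: {{t3},{t5},{t7},{t1,t3},{t1,t5},{t1,t7},{t2,t7},{t3,t4},{t3,t5},{t3,t7},{t1,t2,t7},{t1,t3,t4},{t1,t3,t5}} {{t6}}
  U12: {{t5},{t1,t5},{t3,t5},{t1,t3,t5}} {{t1,t2},{t1,t2,t7}}
  U13: {{t5},{t1,t5},{t3,t5},{t1,t3,t5}} {{t2,t7},{t1,t2,t7}}
  U23: {{t5},{t1,t3},{t1,t5},{t3,t4},{t3,t5},{t1,t3,t4},{t1,t3,t5}} {{t1,t7},{t1,t2,t7}}
  U123: {{t5},{t1,t5},{t3,t5},{t1,t3,t5}} {{t1,t2,t7}}
C dims 5,6,2; δ0: rk 3, SNF 1^3; δ1: rk 2, SNF 1^2
degree 0: 5−3−0 = 2 → Ȟ^0 ≅ Z^2
degree 1: 6−2−3 = 1 → Ȟ^1 ≅ Z
degree 2: 2−0−2 = 0 → Ȟ^2 ≅ 0


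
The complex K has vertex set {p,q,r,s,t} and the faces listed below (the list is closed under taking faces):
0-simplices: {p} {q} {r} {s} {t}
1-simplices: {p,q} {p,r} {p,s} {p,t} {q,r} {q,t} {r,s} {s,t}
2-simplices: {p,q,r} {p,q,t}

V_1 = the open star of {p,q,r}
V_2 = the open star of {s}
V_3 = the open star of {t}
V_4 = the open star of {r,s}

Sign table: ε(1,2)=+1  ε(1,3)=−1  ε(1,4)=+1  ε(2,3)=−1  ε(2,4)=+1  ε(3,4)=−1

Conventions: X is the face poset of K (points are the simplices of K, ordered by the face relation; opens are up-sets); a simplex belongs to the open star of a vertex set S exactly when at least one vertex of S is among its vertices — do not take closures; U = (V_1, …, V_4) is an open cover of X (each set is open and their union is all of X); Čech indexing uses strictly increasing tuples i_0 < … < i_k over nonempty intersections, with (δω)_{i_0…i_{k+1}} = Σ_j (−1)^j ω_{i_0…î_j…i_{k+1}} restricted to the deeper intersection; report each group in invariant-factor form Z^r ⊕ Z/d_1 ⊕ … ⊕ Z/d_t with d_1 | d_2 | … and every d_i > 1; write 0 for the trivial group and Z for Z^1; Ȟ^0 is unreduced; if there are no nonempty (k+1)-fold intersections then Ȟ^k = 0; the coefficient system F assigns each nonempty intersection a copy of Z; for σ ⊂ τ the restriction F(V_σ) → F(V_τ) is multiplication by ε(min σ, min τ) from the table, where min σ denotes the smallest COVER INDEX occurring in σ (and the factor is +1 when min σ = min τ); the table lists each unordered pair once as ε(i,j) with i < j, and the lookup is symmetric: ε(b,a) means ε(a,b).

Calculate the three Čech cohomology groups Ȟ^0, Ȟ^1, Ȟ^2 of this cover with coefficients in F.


Ȟ^0 ≅ Z, Ȟ^1 ≅ Z and Ȟ^2 ≅ 0

nerve of the cover:
  V1={{p},{q},{r},{p,q},{p,r},{p,s},{p,t},{q,r},{q,t},{r,s},{p,q,r},{p,q,t}} V2={{s},{p,s},{r,s},{s,t}} V3={{t},{p,t},{q,t},{s,t},{p,q,t}} V4={{r},{s},{p,r},{p,s},{q,r},{r,s},{s,t},{p,q,r}}
  V12={{p,s},{r,s}} V13={{p,t},{q,t},{p,q,t}} V14={{r},{p,r},{p,s},{q,r},{r,s},{p,q,r}} V23={{s,t}} V24={{s},{p,s},{r,s},{s,t}} V34={{s,t}}
  V124={{p,s},{r,s}} V234={{s,t}}
C dims 4,6,2; δ0: rk 3, SNF 1^3; δ1: rk 2, SNF 1^2
Ȟ^0 = (4 − 3) − 0 = 1, so Ȟ^0 ≅ Z
Ȟ^1 = (6 − 2) − 3 = 1, so Ȟ^1 ≅ Z
Ȟ^2 = (2 − 0) − 2 = 0, so Ȟ^2 ≅ 0


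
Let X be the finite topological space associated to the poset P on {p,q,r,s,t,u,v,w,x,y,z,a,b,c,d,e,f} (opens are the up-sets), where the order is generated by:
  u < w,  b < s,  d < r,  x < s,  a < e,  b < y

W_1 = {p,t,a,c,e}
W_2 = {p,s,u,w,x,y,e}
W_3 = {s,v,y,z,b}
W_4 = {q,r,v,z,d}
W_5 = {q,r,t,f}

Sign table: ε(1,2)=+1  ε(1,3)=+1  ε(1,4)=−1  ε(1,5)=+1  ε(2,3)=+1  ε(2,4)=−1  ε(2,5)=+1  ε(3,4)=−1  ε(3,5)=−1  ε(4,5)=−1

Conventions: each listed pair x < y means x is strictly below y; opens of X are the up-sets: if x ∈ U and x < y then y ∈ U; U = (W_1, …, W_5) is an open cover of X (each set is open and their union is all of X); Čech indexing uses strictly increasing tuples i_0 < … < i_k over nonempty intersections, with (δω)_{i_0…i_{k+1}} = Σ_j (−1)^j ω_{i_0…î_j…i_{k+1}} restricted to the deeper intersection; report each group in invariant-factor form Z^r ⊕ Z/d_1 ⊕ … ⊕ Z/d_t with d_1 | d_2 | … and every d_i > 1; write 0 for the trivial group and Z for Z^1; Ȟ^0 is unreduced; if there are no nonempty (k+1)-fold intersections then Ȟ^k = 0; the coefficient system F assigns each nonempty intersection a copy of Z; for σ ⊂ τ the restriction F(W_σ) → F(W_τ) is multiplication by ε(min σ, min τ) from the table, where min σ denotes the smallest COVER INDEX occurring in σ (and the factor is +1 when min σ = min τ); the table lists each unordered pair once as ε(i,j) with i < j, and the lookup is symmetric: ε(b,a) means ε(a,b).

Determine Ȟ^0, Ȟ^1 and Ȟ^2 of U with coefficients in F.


Ȟ^0 = Z; Ȟ^1 = Z; Ȟ^2 = 0

cover nerve:
  W12={p,e} W15={t} W23={s,y} W34={v,z} W45={q,r}
C dims 5,5; δ0: rk 4, SNF 1^4
Ȟ^0: (5−4)−0=1 ⇒ Z
Ȟ^1: (5−0)−4=1 ⇒ Z
Ȟ^2: (0−0)−0=0 ⇒ 0


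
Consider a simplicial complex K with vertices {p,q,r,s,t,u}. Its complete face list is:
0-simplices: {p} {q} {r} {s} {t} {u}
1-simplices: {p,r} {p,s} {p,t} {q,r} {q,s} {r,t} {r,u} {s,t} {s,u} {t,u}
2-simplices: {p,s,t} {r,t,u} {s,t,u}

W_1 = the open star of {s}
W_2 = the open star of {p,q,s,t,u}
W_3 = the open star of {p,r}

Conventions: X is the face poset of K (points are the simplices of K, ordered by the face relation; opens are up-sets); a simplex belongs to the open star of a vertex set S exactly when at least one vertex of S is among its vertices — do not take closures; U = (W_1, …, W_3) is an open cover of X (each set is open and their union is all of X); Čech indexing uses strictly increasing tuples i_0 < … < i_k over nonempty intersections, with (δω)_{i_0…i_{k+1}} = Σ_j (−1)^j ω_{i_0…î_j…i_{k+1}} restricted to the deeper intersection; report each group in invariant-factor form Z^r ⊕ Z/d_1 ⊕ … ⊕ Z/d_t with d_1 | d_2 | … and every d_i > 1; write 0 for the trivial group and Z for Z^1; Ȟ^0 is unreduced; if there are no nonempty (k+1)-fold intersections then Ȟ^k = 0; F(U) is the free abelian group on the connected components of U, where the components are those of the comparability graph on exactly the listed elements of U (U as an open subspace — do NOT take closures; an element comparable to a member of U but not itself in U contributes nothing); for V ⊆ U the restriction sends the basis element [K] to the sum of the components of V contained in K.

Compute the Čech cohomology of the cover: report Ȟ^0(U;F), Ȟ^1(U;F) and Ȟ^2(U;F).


Ȟ^0 ≅ Z,  Ȟ^1 ≅ Z^2,  Ȟ^2 ≅ 0

nerve simplices:
  W1={{s},{p,s},{q,s},{s,t},{s,u},{p,s,t},{s,t,u}} W2={{p},{q},{s},{t},{u},{p,r},{p,s},{p,t},{q,r},{q,s},{r,t},{r,u},{s,t},{s,u},{t,u},{p,s,t},{r,t,u},{s,t,u}} W3={{p},{r},{p,r},{p,s},{p,t},{q,r},{r,t},{r,u},{p,s,t},{r,t,u}}
  W12={{s},{p,s},{q,s},{s,t},{s,u},{p,s,t},{s,t,u}} W13={{p,s},{p,s,t}} W23={{p},{p,r},{p,s},{p,t},{q,r},{r,t},{r,u},{p,s,t},{r,t,u}}
  W123={{p,s},{p,s,t}}
components per intersection:
  W1: {{s},{p,s},{q,s},{s,t},{s,u},{p,s,t},{s,t,u}}
  W2: {{p},{q},{s},{t},{u},{p,r},{p,s},{p,t},{q,r},{q,s},{r,t},{r,u},{s,t},{s,u},{t,u},{p,s,t},{r,t,u},{s,t,u}}
  W3: {{p},{r},{p,r},{p,s},{p,t},{q,r},{r,t},{r,u},{p,s,t},{r,t,u}}
  W12: {{s},{p,s},{q,s},{s,t},{s,u},{p,s,t},{s,t,u}}
  W13: {{p,s},{p,s,t}}
  W23: {{p},{p,r},{p,s},{p,t},{p,s,t}} {{q,r}} {{r,t},{r,u},{r,t,u}}
  W123: {{p,s},{p,s,t}}
C dims 3,5,1; δ0: rk 2, SNF 1^2; δ1: rk 1, SNF 1^1
degree 0: 3−2−0 = 1 → Ȟ^0 ≅ Z
degree 1: 5−1−2 = 2 → Ȟ^1 ≅ Z^2
degree 2: 1−0−1 = 0 → Ȟ^2 ≅ 0


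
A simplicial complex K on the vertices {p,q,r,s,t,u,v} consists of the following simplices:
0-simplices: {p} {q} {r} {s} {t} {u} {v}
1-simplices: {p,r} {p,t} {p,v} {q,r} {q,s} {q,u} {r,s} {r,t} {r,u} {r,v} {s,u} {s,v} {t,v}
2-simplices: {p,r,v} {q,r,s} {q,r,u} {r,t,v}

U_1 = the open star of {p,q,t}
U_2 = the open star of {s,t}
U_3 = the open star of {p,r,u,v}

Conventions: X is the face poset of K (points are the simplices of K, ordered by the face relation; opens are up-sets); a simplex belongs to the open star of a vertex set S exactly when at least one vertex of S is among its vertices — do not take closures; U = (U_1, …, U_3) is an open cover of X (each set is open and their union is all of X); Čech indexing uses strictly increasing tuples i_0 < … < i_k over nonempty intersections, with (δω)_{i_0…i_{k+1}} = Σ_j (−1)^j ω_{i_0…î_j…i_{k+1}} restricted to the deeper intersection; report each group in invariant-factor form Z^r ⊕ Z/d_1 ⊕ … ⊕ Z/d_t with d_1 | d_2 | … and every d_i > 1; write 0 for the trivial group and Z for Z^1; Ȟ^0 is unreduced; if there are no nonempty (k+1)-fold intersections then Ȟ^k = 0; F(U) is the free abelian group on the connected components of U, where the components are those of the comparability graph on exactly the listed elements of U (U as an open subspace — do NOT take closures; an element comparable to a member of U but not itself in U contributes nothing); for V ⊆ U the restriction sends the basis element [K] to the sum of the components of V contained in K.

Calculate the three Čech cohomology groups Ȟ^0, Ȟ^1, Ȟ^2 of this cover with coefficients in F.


Ȟ^0 ≅ Z, Ȟ^1 ≅ Z^3 and Ȟ^2 ≅ 0

nonempty overlaps:
  U1={{p},{q},{t},{p,r},{p,t},{p,v},{q,r},{q,s},{q,u},{r,t},{t,v},{p,r,v},{q,r,s},{q,r,u},{r,t,v}} U2={{s},{t},{p,t},{q,s},{r,s},{r,t},{s,u},{s,v},{t,v},{q,r,s},{r,t,v}} U3={{p},{r},{u},{v},{p,r},{p,t},{p,v},{q,r},{q,u},{r,s},{r,t},{r,u},{r,v},{s,u},{s,v},{t,v},{p,r,v},{q,r,s},{q,r,u},{r,t,v}}
  U12={{t},{p,t},{q,s},{r,t},{t,v},{q,r,s},{r,t,v}} U13={{p},{p,r},{p,t},{p,v},{q,r},{q,u},{r,t},{t,v},{p,r,v},{q,r,s},{q,r,u},{r,t,v}} U23={{p,t},{r,s},{r,t},{s,u},{s,v},{t,v},{q,r,s},{r,t,v}}
  U123={{p,t},{r,t},{t,v},{q,r,s},{r,t,v}}
components per intersection:
  U1: {{p},{t},{p,r},{p,t},{p,v},{r,t},{t,v},{p,r,v},{r,t,v}} {{q},{q,r},{q,s},{q,u},{q,r,s},{q,r,u}}
  U2: {{s},{q,s},{r,s},{s,u},{s,v},{q,r,s}} {{t},{p,t},{r,t},{t,v},{r,t,v}}
  U3: {{p},{r},{u},{v},{p,r},{p,t},{p,v},{q,r},{q,u},{r,s},{r,t},{r,u},{r,v},{s,u},{s,v},{t,v},{p,r,v},{q,r,s},{q,r,u},{r,t,v}}
  U12: {{t},{p,t},{r,t},{t,v},{r,t,v}} {{q,s},{q,r,s}}
  U13: {{p},{p,r},{p,t},{p,v},{p,r,v}} {{q,r},{q,u},{q,r,s},{q,r,u}} {{r,t},{t,v},{r,t,v}}
  U23: {{p,t}} {{r,s},{q,r,s}} {{r,t},{t,v},{r,t,v}} {{s,u}} {{s,v}}
  U123: {{p,t}} {{r,t},{t,v},{r,t,v}} {{q,r,s}}
C dims 5,10,3; δ0: rk 4, SNF 1^4; δ1: rk 3, SNF 1^3
degree 0: 5−4−0 = 1 → Ȟ^0 ≅ Z
degree 1: 10−3−4 = 3 → Ȟ^1 ≅ Z^3
degree 2: 3−0−3 = 0 → Ȟ^2 ≅ 0


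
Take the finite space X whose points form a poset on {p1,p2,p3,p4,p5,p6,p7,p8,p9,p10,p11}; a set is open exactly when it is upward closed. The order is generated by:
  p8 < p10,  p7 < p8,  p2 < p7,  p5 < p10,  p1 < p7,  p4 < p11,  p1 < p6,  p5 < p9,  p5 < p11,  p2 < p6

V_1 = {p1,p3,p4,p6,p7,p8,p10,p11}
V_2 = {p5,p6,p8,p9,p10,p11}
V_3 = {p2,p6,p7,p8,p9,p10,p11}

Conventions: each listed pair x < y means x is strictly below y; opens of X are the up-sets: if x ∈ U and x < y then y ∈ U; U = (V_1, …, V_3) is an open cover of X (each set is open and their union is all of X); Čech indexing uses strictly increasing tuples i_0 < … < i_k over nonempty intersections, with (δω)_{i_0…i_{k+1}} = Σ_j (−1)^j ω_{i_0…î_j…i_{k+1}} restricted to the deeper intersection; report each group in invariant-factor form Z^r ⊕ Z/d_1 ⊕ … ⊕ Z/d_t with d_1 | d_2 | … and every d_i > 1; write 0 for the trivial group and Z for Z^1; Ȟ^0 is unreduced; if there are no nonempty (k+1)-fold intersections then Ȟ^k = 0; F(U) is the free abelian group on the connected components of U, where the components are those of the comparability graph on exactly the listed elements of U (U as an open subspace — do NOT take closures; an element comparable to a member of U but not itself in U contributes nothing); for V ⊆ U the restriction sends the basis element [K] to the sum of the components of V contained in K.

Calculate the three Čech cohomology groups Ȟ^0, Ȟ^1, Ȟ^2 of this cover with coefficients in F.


nerve simplices:
  V12={p6,p8,p10,p11} V13={p6,p7,p8,p10,p11} V23={p6,p8,p9,p10,p11}
  V123={p6,p8,p10,p11}
components per intersection:
  V1: {p1,p6,p7,p8,p10} {p3} {p4,p11}
  V2: {p5,p8,p9,p10,p11} {p6}
  V3: {p2,p6,p7,p8,p10} {p9} {p11}
  V12: {p6} {p8,p10} {p11}
  V13: {p6} {p7,p8,p10} {p11}
  V23: {p6} {p8,p10} {p9} {p11}
  V123: {p6} {p8,p10} {p11}
C dims 8,10,3; δ0: rk 6, SNF 1^6; δ1: rk 3, SNF 1^3
degree 0: 8−6−0 = 2 → Ȟ^0 ≅ Z^2
degree 1: 10−3−6 = 1 → Ȟ^1 ≅ Z
degree 2: 3−0−3 = 0 → Ȟ^2 ≅ 0

Ȟ^0 = Z^2, Ȟ^1 = Z and Ȟ^2 = 0


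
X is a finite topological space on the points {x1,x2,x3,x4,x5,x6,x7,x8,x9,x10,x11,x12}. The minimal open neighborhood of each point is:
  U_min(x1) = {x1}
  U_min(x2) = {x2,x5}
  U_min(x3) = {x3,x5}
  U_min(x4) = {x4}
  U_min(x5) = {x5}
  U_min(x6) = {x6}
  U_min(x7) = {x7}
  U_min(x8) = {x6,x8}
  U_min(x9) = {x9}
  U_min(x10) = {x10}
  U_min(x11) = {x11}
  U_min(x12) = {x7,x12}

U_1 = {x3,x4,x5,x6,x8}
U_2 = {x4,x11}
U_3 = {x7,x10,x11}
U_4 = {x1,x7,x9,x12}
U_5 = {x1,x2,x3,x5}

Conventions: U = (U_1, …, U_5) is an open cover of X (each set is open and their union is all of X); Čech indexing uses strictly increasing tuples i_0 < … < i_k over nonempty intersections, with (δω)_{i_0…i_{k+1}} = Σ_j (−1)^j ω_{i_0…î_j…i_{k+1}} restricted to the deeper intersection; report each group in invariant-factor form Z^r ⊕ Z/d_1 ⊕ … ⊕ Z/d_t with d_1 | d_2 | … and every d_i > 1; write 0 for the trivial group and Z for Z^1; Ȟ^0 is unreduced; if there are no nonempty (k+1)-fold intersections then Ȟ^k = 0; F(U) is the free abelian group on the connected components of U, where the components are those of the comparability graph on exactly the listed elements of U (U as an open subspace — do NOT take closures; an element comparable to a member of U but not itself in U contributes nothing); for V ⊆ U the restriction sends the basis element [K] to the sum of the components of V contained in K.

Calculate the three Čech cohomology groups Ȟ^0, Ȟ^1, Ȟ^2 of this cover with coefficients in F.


intersection data:
  U12={x4} U15={x3,x5} U23={x11} U34={x7} U45={x1}
components per intersection:
  U1: {x3,x5} {x4} {x6,x8}
  U2: {x4} {x11}
  U3: {x7} {x10} {x11}
  U4: {x1} {x7,x12} {x9}
  U5: {x1} {x2,x3,x5}
  U12: {x4}
  U15: {x3,x5}
  U23: {x11}
  U34: {x7}
  U45: {x1}
C dims 13,5; δ0: rk 5, SNF 1^5
Ȟ^0 = (13 − 5) − 0 = 8, so Ȟ^0 ≅ Z^8
Ȟ^1 = (5 − 0) − 5 = 0, so Ȟ^1 ≅ 0
Ȟ^2 = (0 − 0) − 0 = 0, so Ȟ^2 ≅ 0

Ȟ^0(U;F) ≅ Z^8, Ȟ^1(U;F) ≅ 0 and Ȟ^2(U;F) ≅ 0


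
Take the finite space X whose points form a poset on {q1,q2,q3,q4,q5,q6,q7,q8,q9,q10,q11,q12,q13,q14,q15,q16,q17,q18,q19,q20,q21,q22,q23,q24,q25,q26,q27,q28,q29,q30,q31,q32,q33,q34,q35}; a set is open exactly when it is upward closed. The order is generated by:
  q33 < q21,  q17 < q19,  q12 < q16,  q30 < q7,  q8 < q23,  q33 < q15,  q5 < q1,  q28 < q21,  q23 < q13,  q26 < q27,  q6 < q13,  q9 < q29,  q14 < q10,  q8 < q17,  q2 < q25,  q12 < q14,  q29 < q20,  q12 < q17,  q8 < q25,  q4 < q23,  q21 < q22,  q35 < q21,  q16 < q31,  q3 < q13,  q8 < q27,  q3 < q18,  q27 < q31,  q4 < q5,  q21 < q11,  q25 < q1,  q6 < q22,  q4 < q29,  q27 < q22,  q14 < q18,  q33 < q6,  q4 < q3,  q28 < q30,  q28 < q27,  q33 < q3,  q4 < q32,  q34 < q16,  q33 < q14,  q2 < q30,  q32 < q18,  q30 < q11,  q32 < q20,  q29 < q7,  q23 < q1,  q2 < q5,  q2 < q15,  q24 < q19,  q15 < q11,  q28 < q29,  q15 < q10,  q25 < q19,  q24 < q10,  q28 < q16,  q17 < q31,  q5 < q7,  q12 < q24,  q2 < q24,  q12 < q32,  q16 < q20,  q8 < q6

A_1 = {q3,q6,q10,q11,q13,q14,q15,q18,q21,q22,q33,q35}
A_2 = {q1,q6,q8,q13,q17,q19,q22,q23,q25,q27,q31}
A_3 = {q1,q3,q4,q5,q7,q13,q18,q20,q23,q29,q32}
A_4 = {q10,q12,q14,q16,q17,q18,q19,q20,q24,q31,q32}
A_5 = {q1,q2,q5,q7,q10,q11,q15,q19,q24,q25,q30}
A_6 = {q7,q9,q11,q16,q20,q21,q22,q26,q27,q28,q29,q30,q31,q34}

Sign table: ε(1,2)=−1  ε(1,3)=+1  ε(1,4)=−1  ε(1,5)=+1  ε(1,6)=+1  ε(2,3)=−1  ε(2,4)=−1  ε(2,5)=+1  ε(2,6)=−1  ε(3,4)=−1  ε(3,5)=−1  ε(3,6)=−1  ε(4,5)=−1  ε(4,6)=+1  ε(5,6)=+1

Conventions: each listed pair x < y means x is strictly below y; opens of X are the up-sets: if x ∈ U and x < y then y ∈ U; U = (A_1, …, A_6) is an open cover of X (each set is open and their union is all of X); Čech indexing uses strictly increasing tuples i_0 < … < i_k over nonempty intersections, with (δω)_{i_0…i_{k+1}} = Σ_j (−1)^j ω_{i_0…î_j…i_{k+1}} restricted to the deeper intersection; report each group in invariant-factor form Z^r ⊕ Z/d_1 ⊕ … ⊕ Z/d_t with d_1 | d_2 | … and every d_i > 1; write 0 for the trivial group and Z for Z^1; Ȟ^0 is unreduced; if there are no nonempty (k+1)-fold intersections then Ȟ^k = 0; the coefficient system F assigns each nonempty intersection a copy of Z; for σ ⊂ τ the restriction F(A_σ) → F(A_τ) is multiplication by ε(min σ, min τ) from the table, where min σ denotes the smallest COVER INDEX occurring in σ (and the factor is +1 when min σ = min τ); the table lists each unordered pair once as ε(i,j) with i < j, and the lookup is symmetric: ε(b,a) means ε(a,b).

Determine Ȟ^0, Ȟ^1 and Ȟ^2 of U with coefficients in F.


nonempty intersections:
  A12={q6,q13,q22} A13={q3,q13,q18} A14={q10,q14,q18} A15={q10,q11,q15} A16={q11,q21,q22} A23={q1,q13,q23} A24={q17,q19,q31} A25={q1,q19,q25} A26={q22,q27,q31} A34={q18,q20,q32} A35={q1,q5,q7} A36={q7,q20,q29} A45={q10,q19,q24} A46={q16,q20,q31} A56={q7,q11,q30}
  A123={q13} A126={q22} A134={q18} A145={q10} A156={q11} A235={q1} A245={q19} A246={q31} A346={q20} A356={q7}
C dims 6,15,10; δ0: rk 6, SNF 1^5·2; δ1: rk 9, SNF 1^9
Ȟ^0: (6−6)−0=0 ⇒ 0
Ȟ^1: (15−9)−6=0 plus torsion [2] ⇒ Z/2
Ȟ^2: (10−0)−9=1 ⇒ Z

Ȟ^0(U;F) ≅ 0, Ȟ^1(U;F) ≅ Z/2 and Ȟ^2(U;F) ≅ Z


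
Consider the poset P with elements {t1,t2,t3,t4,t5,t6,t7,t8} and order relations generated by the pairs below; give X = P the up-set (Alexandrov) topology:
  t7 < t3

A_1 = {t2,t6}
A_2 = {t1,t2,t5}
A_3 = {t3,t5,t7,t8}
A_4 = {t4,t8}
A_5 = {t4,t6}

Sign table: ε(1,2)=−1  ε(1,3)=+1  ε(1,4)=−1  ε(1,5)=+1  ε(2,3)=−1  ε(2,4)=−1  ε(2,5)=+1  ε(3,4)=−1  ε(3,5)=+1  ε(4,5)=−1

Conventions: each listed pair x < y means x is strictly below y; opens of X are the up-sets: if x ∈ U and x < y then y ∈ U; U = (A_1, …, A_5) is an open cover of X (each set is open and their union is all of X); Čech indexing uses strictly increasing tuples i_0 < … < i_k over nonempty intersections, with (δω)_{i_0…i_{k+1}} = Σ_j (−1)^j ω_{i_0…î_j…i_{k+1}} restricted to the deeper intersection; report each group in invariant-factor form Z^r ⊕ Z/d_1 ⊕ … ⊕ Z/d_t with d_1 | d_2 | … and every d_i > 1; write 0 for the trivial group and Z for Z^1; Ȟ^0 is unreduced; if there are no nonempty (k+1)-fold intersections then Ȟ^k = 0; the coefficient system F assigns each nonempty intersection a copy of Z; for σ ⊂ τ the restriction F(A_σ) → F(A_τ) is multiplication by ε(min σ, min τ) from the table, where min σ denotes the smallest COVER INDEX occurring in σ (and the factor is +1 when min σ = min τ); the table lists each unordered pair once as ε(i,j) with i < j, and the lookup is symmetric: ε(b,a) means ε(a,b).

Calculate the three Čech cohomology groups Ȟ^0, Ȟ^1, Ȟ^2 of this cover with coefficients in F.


nerve simplices:
  A12={t2} A15={t6} A23={t5} A34={t8} A45={t4}
C dims 5,5; δ0: rk 4, SNF 1^4
degree 0: 5−4−0 = 1 → Ȟ^0 ≅ Z
degree 1: 5−0−4 = 1 → Ȟ^1 ≅ Z
degree 2: 0−0−0 = 0 → Ȟ^2 ≅ 0

Ȟ^0 ≅ Z; Ȟ^1 ≅ Z; Ȟ^2 ≅ 0


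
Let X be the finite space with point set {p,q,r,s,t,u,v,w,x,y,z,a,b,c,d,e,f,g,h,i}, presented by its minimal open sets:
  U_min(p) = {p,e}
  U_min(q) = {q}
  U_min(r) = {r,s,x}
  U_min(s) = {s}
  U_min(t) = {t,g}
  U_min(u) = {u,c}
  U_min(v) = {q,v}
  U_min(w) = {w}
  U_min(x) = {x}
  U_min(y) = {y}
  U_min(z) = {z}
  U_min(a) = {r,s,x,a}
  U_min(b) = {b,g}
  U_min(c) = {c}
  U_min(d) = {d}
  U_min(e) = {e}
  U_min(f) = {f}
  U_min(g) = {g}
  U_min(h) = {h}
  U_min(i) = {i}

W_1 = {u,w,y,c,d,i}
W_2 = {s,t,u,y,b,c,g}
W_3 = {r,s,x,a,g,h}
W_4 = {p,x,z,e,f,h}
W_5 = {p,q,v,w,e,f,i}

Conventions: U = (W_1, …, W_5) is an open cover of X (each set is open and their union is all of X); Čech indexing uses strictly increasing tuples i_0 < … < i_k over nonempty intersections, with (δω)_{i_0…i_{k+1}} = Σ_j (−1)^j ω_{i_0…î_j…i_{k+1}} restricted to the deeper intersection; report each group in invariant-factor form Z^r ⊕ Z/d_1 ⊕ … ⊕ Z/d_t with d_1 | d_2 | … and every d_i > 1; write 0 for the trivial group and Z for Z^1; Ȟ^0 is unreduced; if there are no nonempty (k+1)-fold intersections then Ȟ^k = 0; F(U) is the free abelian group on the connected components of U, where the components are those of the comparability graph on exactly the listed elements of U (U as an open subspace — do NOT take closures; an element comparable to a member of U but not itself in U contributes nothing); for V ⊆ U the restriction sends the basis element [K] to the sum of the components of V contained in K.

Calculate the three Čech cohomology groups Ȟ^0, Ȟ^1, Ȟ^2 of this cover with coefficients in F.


cover nerve:
  W12={u,y,c} W15={w,i} W23={s,g} W34={x,h} W45={p,e,f}
components per intersection:
  W1: {u,c} {w} {y} {d} {i}
  W2: {s} {t,b,g} {u,c} {y}
  W3: {r,s,x,a} {g} {h}
  W4: {p,e} {x} {z} {f} {h}
  W5: {p,e} {q,v} {w} {f} {i}
  W12: {u,c} {y}
  W15: {w} {i}
  W23: {s} {g}
  W34: {x} {h}
  W45: {p,e} {f}
C dims 22,10; δ0: rk 10, SNF 1^10
Ȟ^0: (22−10)−0=12 ⇒ Z^12
Ȟ^1: (10−0)−10=0 ⇒ 0
Ȟ^2: (0−0)−0=0 ⇒ 0

Ȟ^0 = Z^12, Ȟ^1 = 0 and Ȟ^2 = 0


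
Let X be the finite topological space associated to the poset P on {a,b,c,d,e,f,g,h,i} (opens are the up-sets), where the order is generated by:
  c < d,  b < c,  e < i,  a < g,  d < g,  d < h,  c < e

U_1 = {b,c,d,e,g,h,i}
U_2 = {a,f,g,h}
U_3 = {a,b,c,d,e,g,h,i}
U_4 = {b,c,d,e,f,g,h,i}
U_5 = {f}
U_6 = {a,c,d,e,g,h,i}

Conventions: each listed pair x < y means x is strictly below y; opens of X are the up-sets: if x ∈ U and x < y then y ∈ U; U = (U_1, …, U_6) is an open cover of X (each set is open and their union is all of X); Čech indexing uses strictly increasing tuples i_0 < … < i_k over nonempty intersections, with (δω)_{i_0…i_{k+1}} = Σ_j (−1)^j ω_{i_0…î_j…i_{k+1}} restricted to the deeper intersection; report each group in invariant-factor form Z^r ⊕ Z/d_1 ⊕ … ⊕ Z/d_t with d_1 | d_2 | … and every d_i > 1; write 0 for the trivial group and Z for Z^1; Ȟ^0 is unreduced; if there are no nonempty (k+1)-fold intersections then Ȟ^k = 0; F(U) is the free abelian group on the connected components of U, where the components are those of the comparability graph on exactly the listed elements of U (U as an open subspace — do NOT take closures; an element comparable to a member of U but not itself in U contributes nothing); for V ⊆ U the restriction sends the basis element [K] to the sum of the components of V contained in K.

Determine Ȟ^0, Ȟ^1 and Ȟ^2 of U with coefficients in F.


nerve of the cover:
  U12={g,h} U13={b,c,d,e,g,h,i} U14={b,c,d,e,g,h,i} U16={c,d,e,g,h,i} U23={a,g,h} U24={f,g,h} U25={f} U26={a,g,h} U34={b,c,d,e,g,h,i} U36={a,c,d,e,g,h,i} U45={f} U46={c,d,e,g,h,i}
  U123={g,h} U124={g,h} U126={g,h} U134={b,c,d,e,g,h,i} U136={c,d,e,g,h,i} U146={c,d,e,g,h,i} U234={g,h} U236={a,g,h} U245={f} U246={g,h} U346={c,d,e,g,h,i}
  U1234={g,h} U1236={g,h} U1246={g,h} U1346={c,d,e,g,h,i} U2346={g,h}
  U12346={g,h}
components per intersection:
  U1: {b,c,d,e,g,h,i}
  U2: {a,g} {f} {h}
  U3: {a,b,c,d,e,g,h,i}
  U4: {b,c,d,e,g,h,i} {f}
  U5: {f}
  U6: {a,c,d,e,g,h,i}
  U12: {g} {h}
  U13: {b,c,d,e,g,h,i}
  U14: {b,c,d,e,g,h,i}
  U16: {c,d,e,g,h,i}
  U23: {a,g} {h}
  U24: {f} {g} {h}
  U25: {f}
  U26: {a,g} {h}
  U34: {b,c,d,e,g,h,i}
  U36: {a,c,d,e,g,h,i}
  U45: {f}
  U46: {c,d,e,g,h,i}
  U123: {g} {h}
  U124: {g} {h}
  U126: {g} {h}
  U134: {b,c,d,e,g,h,i}
  U136: {c,d,e,g,h,i}
  U146: {c,d,e,g,h,i}
  U234: {g} {h}
  U236: {a,g} {h}
  U245: {f}
  U246: {g} {h}
  U346: {c,d,e,g,h,i}
  U1234: {g} {h}
  U1236: {g} {h}
  U1246: {g} {h}
  U1346: {c,d,e,g,h,i}
  U2346: {g} {h}
  U12346: {g} {h}
C dims 9,17,17,9; δ0: rk 7, SNF 1^7; δ1: rk 10, SNF 1^10; δ2: rk 7, SNF 1^7
Ȟ^0 = (9 − 7) − 0 = 2, so Ȟ^0 ≅ Z^2
Ȟ^1 = (17 − 10) − 7 = 0, so Ȟ^1 ≅ 0
Ȟ^2 = (17 − 7) − 10 = 0, so Ȟ^2 ≅ 0

Ȟ^0(U;F) ≅ Z^2, Ȟ^1(U;F) ≅ 0 and Ȟ^2(U;F) ≅ 0
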